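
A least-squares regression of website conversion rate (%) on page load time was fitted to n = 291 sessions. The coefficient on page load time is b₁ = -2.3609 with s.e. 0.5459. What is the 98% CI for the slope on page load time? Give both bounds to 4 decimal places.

df = n − 2 = 291 − 2 = 289.
t* = t_{0.01, 289} = 2.33932.
Margin = t* × SE = 2.33932 × 0.5459 = 1.277035.
CI: -2.3609 ± 1.277035 → (-3.6379, -1.0839).
With 98% confidence, each one-unit increase in page load time is associated with a change of between -3.6379 and -1.0839 % in website conversion rate.

(-3.6379, -1.0839)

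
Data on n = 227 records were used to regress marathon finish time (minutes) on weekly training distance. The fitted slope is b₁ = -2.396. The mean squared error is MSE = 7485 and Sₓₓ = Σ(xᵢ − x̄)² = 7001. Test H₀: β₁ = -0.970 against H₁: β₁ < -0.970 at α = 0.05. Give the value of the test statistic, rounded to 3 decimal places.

t = -1.379

SE(b₁) = √(MSE/Sₓₓ) = √(7485/7001) = 1.03399.
t = (-2.396 − (-0.970)) / 1.03399 = -1.379.
df = n − 2 = 225.
One-sided p ≈ 0.0846, which is ≥ 0.05, so fail to reject H₀.
The data do not give significant evidence that the true slope on weekly training distance is below -0.970 minutes per unit.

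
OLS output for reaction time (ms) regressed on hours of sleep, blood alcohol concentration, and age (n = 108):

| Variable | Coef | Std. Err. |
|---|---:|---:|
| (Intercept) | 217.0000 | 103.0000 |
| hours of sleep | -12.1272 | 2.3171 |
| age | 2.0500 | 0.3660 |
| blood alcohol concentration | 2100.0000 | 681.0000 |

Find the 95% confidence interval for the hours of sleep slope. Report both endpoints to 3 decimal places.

(-16.722, -7.532)

Read off: b = -12.1272, SE = 2.3171 for hours of sleep.
df = n − k − 1 = 108 − 3 − 1 = 104.
t* = t_{0.025, 104} = 1.983038.
Margin = t* × SE = 1.983038 × 2.3171 = 4.59490.
CI: -12.1272 ± 4.59490 → (-16.722, -7.532).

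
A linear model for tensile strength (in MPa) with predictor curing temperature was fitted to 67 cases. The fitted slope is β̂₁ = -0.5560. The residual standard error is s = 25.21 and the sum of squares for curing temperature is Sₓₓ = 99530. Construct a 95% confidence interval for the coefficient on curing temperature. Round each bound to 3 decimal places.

(-0.716, -0.396)

SE(β̂₁) = s/√Sₓₓ = 25.21/√99530 = 0.079909.
df = n − 2 = 65.
t* = t_{0.025, 65} = 1.997138.
Margin = t* × SE = 1.997138 × 0.079909 = 0.15959.
CI: -0.5560 ± 0.15959 → (-0.716, -0.396).
With 95% confidence, each one-unit increase in curing temperature is associated with a change of between -0.716 and -0.396 MPa in tensile strength.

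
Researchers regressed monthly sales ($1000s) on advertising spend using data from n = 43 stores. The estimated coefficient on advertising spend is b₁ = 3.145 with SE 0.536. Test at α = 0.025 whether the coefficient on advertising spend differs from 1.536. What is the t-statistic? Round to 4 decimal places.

H₀: β₁ = 1.536 vs H₁: β₁ ≠ 1.536.
t = (b₁ − β₁⁰)/SE = (3.145 − 1.536) / 0.536 = 3.0019.
df = n − 2 = 43 − 2 = 41.
Two-sided p ≈ 0.0046, which is < 0.025, so reject H₀.
There is evidence that the true slope on advertising spend differs from 1.536 $1000s per unit.

t = 3.0019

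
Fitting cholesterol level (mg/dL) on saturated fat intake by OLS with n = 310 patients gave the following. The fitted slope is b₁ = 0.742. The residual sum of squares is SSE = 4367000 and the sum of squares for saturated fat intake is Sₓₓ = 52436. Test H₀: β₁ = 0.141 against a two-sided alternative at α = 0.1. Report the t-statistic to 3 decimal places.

t = 1.156

MSE = SSE/(n − 2) = 4367000/308 = 14178.6.
SE(b₁) = √(MSE/Sₓₓ) = √(14178.6/52436) = 0.519998.
t = (0.742 − 0.141) / 0.519998 = 1.156.
df = n − 2 = 308.
Two-sided p ≈ 0.2487, which is ≥ 0.1, so fail to reject H₀.
The data are consistent with a true slope of 0.141 mg/dL per unit of saturated fat intake.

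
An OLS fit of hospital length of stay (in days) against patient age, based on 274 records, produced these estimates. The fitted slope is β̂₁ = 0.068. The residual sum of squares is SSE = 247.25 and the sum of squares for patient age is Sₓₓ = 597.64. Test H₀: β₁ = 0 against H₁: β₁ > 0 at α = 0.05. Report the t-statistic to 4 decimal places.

MSE = SSE/(n − 2) = 247.25/272 = 0.909007.
SE(β̂₁) = √(MSE/Sₓₓ) = √(0.909007/597.64) = 0.0389999.
t = 0.068 / 0.0389999 = 1.7436.
df = n − 2 = 272.
One-sided p ≈ 0.0412, which is < 0.05, so reject H₀.
There is evidence that the true slope on patient age is positive.

t = 1.7436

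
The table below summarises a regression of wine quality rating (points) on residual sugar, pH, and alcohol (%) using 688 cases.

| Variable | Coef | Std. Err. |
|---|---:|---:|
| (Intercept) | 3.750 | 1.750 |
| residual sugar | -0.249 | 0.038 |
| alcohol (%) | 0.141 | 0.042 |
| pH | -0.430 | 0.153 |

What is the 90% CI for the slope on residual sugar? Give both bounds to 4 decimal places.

Read off: b = -0.249, SE = 0.038 for residual sugar.
df = n − k − 1 = 688 − 3 − 1 = 684.
t* = t_{0.05, 684} = 1.647084.
Margin = t* × SE = 1.647084 × 0.038 = 0.062589.
CI: -0.249 ± 0.062589 → (-0.3116, -0.1864).

(-0.3116, -0.1864)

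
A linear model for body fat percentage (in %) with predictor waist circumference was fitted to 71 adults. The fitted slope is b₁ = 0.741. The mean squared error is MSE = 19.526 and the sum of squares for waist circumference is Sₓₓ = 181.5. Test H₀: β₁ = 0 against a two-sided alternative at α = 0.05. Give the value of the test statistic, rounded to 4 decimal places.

t = 2.2592

SE(b₁) = √(MSE/Sₓₓ) = √(19.526/181.5) = 0.327996.
t = 0.741 / 0.327996 = 2.2592.
df = n − 2 = 69.
Two-sided p ≈ 0.0270, which is < 0.05, so reject H₀.
There is evidence that waist circumference is associated with body fat percentage.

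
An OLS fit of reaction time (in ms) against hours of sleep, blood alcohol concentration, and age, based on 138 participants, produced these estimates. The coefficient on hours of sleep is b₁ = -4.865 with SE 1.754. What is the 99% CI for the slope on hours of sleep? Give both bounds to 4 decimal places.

(-9.4482, -0.2818)

df = n − k − 1 = 138 − 3 − 1 = 134.
t* = t_{0.005, 134} = 2.613017.
Margin = t* × SE = 2.613017 × 1.754 = 4.583232.
CI: -4.865 ± 4.583232 → (-9.4482, -0.2818).
With 99% confidence, each one-unit increase in hours of sleep is associated with a change of between -9.4482 and -0.2818 ms in reaction time, holding the other predictors fixed.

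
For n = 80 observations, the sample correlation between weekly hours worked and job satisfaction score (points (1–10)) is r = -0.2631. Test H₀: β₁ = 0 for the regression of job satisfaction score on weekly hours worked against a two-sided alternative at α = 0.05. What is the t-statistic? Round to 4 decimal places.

t = r·√(n − 2)/√(1 − r²) = -0.2631·√78/√0.930778 = -2.4085.
df = n − 2 = 78.
Two-sided p ≈ 0.0184, which is < 0.05, so reject H₀.
There is evidence of a linear association between weekly hours worked and job satisfaction score.

t = -2.4085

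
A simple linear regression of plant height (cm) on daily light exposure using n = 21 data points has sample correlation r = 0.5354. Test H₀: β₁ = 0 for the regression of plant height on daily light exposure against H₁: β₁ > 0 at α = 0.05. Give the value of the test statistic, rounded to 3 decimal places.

t = 2.763

t = r·√(n − 2)/√(1 − r²) = 0.5354·√19/√0.713347 = 2.763.
df = n − 2 = 19.
One-sided p ≈ 0.0062, which is < 0.05, so reject H₀.
There is evidence of a linear association between daily light exposure and plant height.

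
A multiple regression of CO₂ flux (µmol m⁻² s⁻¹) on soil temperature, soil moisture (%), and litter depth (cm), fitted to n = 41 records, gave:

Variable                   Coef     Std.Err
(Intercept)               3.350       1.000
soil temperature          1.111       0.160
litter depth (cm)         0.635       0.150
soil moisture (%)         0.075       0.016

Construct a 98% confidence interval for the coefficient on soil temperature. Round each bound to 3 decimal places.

Read off: b = 1.111, SE = 0.160 for soil temperature.
df = n − k − 1 = 41 − 3 − 1 = 37.
t* = t_{0.01, 37} = 2.431447.
Margin = t* × SE = 2.431447 × 0.160 = 0.38903.
CI: 1.111 ± 0.38903 → (0.722, 1.500).

(0.722, 1.500)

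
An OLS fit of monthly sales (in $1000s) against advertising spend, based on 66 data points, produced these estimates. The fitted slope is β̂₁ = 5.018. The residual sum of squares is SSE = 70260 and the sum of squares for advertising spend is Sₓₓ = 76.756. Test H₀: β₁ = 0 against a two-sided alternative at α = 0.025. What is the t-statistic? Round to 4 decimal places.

t = 1.3269

MSE = SSE/(n − 2) = 70260/64 = 1097.81.
SE(β̂₁) = √(MSE/Sₓₓ) = √(1097.81/76.756) = 3.78188.
t = 5.018 / 3.78188 = 1.3269.
df = n − 2 = 64.
Two-sided p ≈ 0.1893, which is ≥ 0.025, so fail to reject H₀.
The data do not give significant evidence of an association between advertising spend and monthly sales.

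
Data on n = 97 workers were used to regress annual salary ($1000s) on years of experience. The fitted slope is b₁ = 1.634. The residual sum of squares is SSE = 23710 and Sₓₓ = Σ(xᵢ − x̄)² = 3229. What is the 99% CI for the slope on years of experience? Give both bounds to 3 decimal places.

MSE = SSE/(n − 2) = 23710/95 = 249.579.
SE(b₁) = √(MSE/Sₓₓ) = √(249.579/3229) = 0.278016.
df = n − 2 = 95.
t* = t_{0.005, 95} = 2.628576.
Margin = t* × SE = 2.628576 × 0.278016 = 0.73079.
CI: 1.634 ± 0.73079 → (0.903, 2.365).
With 99% confidence, each one-unit increase in years of experience is associated with a change of between 0.903 and 2.365 $1000s in annual salary.

(0.903, 2.365)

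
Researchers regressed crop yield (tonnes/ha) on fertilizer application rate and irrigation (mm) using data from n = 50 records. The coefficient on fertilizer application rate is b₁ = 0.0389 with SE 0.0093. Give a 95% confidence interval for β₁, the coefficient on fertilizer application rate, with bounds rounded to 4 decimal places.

df = n − k − 1 = 50 − 2 − 1 = 47.
t* = t_{0.025, 47} = 2.011741.
Margin = t* × SE = 2.011741 × 0.0093 = 0.018709.
CI: 0.0389 ± 0.018709 → (0.0202, 0.0576).
With 95% confidence, each one-unit increase in fertilizer application rate is associated with a change of between 0.0202 and 0.0576 tonnes/ha in crop yield, holding the other predictors fixed.

(0.0202, 0.0576)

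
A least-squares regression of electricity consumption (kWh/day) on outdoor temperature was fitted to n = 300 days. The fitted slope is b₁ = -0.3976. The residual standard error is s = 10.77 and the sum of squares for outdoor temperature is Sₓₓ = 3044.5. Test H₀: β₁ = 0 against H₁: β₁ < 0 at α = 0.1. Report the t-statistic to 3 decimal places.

SE(b₁) = s/√Sₓₓ = 10.77/√3044.5 = 0.19519.
t = -0.3976 / 0.19519 = -2.037.
df = n − 2 = 298.
One-sided p ≈ 0.0213, which is < 0.1, so reject H₀.
There is evidence that the true slope on outdoor temperature is negative.

t = -2.037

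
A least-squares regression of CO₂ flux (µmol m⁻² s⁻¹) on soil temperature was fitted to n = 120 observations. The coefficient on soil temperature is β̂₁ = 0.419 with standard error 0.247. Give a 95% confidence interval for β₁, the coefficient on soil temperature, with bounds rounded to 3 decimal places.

df = n − 2 = 120 − 2 = 118.
t* = t_{0.025, 118} = 1.980272.
Margin = t* × SE = 1.980272 × 0.247 = 0.48913.
CI: 0.419 ± 0.48913 → (-0.070, 0.908).
With 95% confidence, each one-unit increase in soil temperature is associated with a change of between -0.070 and 0.908 µmol m⁻² s⁻¹ in CO₂ flux.

(-0.070, 0.908)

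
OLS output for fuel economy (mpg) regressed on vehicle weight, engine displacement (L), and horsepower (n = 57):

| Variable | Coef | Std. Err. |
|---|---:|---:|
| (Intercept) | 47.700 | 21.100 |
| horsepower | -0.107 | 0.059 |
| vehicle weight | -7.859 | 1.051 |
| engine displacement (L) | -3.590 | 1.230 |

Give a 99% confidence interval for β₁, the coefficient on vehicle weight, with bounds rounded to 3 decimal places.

Read off: b = -7.859, SE = 1.051 for vehicle weight.
df = n − k − 1 = 57 − 3 − 1 = 53.
t* = t_{0.005, 53} = 2.671823.
Margin = t* × SE = 2.671823 × 1.051 = 2.80809.
CI: -7.859 ± 2.80809 → (-10.667, -5.051).

(-10.667, -5.051)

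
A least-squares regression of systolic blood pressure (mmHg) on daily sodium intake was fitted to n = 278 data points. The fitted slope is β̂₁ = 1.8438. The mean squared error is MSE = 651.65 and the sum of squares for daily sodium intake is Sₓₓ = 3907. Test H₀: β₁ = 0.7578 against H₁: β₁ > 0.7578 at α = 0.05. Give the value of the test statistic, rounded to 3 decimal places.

SE(β̂₁) = √(MSE/Sₓₓ) = √(651.65/3907) = 0.4084.
t = (1.8438 − 0.7578) / 0.4084 = 2.659.
df = n − 2 = 276.
One-sided p ≈ 0.0041, which is < 0.05, so reject H₀.
There is evidence that the true slope on daily sodium intake exceeds 0.7578 mmHg per unit.

t = 2.659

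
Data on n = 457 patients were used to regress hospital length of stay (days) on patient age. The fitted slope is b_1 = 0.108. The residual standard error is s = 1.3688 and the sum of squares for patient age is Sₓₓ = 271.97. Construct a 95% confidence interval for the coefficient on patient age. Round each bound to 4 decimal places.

(-0.0551, 0.2711)

SE(b_1) = s/√Sₓₓ = 1.3688/√271.97 = 0.0830003.
df = n − 2 = 455.
t* = t_{0.025, 455} = 1.965191.
Margin = t* × SE = 1.965191 × 0.0830003 = 0.163111.
CI: 0.108 ± 0.163111 → (-0.0551, 0.2711).
With 95% confidence, each one-unit increase in patient age is associated with a change of between -0.0551 and 0.2711 days in hospital length of stay.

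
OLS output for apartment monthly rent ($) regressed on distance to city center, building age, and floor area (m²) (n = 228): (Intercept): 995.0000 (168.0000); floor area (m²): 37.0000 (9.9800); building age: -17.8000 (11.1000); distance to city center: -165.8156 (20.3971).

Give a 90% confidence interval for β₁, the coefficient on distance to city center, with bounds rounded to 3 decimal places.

Read off: b = -165.8156, SE = 20.3971 for distance to city center.
df = n − k − 1 = 228 − 3 − 1 = 224.
t* = t_{0.05, 224} = 1.651685.
Margin = t* × SE = 1.651685 × 20.3971 = 33.68958.
CI: -165.8156 ± 33.68958 → (-199.505, -132.126).

(-199.505, -132.126)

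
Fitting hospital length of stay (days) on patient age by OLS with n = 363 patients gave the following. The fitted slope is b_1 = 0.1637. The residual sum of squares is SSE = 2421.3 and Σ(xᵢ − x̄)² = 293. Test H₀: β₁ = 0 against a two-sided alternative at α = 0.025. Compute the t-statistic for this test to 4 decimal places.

t = 1.0820

MSE = SSE/(n − 2) = 2421.3/361 = 6.7072.
SE(b_1) = √(MSE/Sₓₓ) = √(6.7072/293) = 0.151299.
t = 0.1637 / 0.151299 = 1.0820.
df = n − 2 = 361.
Two-sided p ≈ 0.2800, which is ≥ 0.025, so fail to reject H₀.
The data do not give significant evidence of an association between patient age and hospital length of stay.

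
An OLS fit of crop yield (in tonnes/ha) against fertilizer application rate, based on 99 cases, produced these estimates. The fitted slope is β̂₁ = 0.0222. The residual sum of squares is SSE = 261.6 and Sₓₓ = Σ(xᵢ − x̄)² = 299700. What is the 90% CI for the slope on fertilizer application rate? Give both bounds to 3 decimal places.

(0.017, 0.027)

MSE = SSE/(n − 2) = 261.6/97 = 2.69691.
SE(β̂₁) = √(MSE/Sₓₓ) = √(2.69691/299700) = 0.00299978.
df = n − 2 = 97.
t* = t_{0.05, 97} = 1.660715.
Margin = t* × SE = 1.660715 × 0.00299978 = 0.00498.
CI: 0.0222 ± 0.00498 → (0.017, 0.027).
With 90% confidence, each one-unit increase in fertilizer application rate is associated with a change of between 0.017 and 0.027 tonnes/ha in crop yield.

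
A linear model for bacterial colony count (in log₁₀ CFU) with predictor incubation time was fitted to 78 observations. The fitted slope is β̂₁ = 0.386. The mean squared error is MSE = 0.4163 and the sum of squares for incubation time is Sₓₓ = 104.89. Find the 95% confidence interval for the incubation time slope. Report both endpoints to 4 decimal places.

SE(β̂₁) = √(MSE/Sₓₓ) = √(0.4163/104.89) = 0.0629994.
df = n − 2 = 76.
t* = t_{0.025, 76} = 1.991673.
Margin = t* × SE = 1.991673 × 0.0629994 = 0.125474.
CI: 0.386 ± 0.125474 → (0.2605, 0.5115).
With 95% confidence, each one-unit increase in incubation time is associated with a change of between 0.2605 and 0.5115 log₁₀ CFU in bacterial colony count.

(0.2605, 0.5115)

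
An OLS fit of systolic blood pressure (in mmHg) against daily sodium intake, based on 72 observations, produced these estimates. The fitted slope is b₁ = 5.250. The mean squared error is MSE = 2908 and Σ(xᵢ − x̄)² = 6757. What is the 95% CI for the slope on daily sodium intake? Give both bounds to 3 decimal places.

SE(b₁) = √(MSE/Sₓₓ) = √(2908/6757) = 0.656025.
df = n − 2 = 70.
t* = t_{0.025, 70} = 1.994437.
Margin = t* × SE = 1.994437 × 0.656025 = 1.30840.
CI: 5.250 ± 1.30840 → (3.942, 6.558).
With 95% confidence, each one-unit increase in daily sodium intake is associated with a change of between 3.942 and 6.558 mmHg in systolic blood pressure.

(3.942, 6.558)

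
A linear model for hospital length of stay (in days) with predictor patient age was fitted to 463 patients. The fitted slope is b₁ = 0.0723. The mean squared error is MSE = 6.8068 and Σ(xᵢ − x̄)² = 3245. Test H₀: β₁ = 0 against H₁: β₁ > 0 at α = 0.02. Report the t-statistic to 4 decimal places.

t = 1.5786

SE(b₁) = √(MSE/Sₓₓ) = √(6.8068/3245) = 0.0457999.
t = 0.0723 / 0.0457999 = 1.5786.
df = n − 2 = 461.
One-sided p ≈ 0.0576, which is ≥ 0.02, so fail to reject H₀.
The data do not give significant evidence that the true slope on patient age is positive.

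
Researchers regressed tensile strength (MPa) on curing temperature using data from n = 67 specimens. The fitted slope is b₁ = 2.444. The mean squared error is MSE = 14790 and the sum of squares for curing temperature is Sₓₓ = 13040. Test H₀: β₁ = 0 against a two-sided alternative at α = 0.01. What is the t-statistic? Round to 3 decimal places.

t = 2.295

SE(b₁) = √(MSE/Sₓₓ) = √(14790/13040) = 1.06499.
t = 2.444 / 1.06499 = 2.295.
df = n − 2 = 65.
Two-sided p ≈ 0.0250, which is ≥ 0.01, so fail to reject H₀.
The data do not give significant evidence of an association between curing temperature and tensile strength.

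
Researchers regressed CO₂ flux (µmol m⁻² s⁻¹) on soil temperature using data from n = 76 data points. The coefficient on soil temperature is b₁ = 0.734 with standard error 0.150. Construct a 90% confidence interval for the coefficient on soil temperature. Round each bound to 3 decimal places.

(0.484, 0.984)

df = n − 2 = 76 − 2 = 74.
t* = t_{0.05, 74} = 1.665707.
Margin = t* × SE = 1.665707 × 0.150 = 0.24986.
CI: 0.734 ± 0.24986 → (0.484, 0.984).
With 90% confidence, each one-unit increase in soil temperature is associated with a change of between 0.484 and 0.984 µmol m⁻² s⁻¹ in CO₂ flux.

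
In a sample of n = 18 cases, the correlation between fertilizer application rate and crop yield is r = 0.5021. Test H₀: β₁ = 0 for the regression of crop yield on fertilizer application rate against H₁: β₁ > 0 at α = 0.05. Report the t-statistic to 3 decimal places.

t = r·√(n − 2)/√(1 − r²) = 0.5021·√16/√0.747896 = 2.322.
df = n − 2 = 16.
One-sided p ≈ 0.0169, which is < 0.05, so reject H₀.
There is evidence of a linear association between fertilizer application rate and crop yield.

t = 2.322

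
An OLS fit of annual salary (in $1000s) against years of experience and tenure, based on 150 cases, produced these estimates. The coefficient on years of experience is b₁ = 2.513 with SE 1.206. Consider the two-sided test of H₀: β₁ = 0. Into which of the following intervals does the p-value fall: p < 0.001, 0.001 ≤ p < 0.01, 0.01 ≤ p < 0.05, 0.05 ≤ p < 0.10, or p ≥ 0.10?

t = 2.513 / 1.206 = 2.084.
df = n − k − 1 = 150 − 2 − 1 = 147.
Two-sided p = 2·P(T_{147} > |t|) ≈ 0.0389.
So 0.01 ≤ p < 0.05.

0.01 ≤ p < 0.05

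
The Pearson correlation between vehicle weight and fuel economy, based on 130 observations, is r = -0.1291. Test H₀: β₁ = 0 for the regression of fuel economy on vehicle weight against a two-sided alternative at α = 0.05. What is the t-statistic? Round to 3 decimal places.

t = r·√(n − 2)/√(1 − r²) = -0.1291·√128/√0.983333 = -1.473.
df = n − 2 = 128.
Two-sided p ≈ 0.1432, which is ≥ 0.05, so fail to reject H₀.
The data do not give significant evidence of a linear association between vehicle weight and fuel economy.

t = -1.473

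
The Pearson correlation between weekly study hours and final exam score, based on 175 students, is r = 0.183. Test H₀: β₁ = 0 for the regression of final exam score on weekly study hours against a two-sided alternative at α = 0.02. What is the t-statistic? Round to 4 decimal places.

t = r·√(n − 2)/√(1 − r²) = 0.183·√173/√0.966511 = 2.4483.
df = n − 2 = 173.
Two-sided p ≈ 0.0153, which is < 0.02, so reject H₀.
There is evidence of a linear association between weekly study hours and final exam score.

t = 2.4483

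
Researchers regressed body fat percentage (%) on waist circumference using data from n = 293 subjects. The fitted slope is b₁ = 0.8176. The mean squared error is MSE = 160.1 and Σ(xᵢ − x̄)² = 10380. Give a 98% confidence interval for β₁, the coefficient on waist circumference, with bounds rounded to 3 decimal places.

(0.527, 1.108)

SE(b₁) = √(MSE/Sₓₓ) = √(160.1/10380) = 0.124193.
df = n − 2 = 291.
t* = t_{0.01, 291} = 2.33923.
Margin = t* × SE = 2.33923 × 0.124193 = 0.29052.
CI: 0.8176 ± 0.29052 → (0.527, 1.108).
With 98% confidence, each one-unit increase in waist circumference is associated with a change of between 0.527 and 1.108 % in body fat percentage.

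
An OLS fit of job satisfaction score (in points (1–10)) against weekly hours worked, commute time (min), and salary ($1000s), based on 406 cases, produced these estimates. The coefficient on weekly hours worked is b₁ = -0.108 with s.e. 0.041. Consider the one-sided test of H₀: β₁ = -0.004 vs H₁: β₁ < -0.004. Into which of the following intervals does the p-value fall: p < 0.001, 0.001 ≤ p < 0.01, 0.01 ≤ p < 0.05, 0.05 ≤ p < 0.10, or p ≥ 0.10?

t = (-0.108 − (-0.004)) / 0.041 = -2.537.
df = n − k − 1 = 406 − 3 − 1 = 402.
One-sided p = P(T_{402} < t) ≈ 0.0058.
So 0.001 ≤ p < 0.01.

0.001 ≤ p < 0.01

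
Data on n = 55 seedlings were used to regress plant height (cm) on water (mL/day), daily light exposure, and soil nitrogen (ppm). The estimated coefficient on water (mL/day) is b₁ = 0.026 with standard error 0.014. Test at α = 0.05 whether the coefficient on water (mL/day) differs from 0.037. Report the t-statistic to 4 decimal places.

t = -0.7857

H₀: β₁ = 0.037 vs H₁: β₁ ≠ 0.037.
t = (b₁ − β₁⁰)/SE = (0.026 − 0.037) / 0.014 = -0.7857.
df = n − k − 1 = 55 − 3 − 1 = 51.
Two-sided p ≈ 0.4357, which is ≥ 0.05, so fail to reject H₀.
The data are consistent with a true slope of 0.037 cm per unit of water (mL/day), holding the other predictors fixed.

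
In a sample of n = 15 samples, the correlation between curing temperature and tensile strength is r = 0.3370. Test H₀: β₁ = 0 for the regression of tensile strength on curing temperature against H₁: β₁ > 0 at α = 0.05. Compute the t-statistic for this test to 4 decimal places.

t = 1.2906

t = r·√(n − 2)/√(1 − r²) = 0.3370·√13/√0.886431 = 1.2906.
df = n − 2 = 13.
One-sided p ≈ 0.1097, which is ≥ 0.05, so fail to reject H₀.
The data do not give significant evidence of a linear association between curing temperature and tensile strength.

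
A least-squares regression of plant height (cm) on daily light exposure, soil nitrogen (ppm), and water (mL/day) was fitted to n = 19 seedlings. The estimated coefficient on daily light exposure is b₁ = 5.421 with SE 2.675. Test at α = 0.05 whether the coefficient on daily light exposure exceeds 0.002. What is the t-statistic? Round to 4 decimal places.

H₀: β₁ = 0.002 vs H₁: β₁ > 0.002.
t = (b₁ − β₁⁰)/SE = (5.421 − 0.002) / 2.675 = 2.0258.
df = n − k − 1 = 19 − 3 − 1 = 15.
One-sided p ≈ 0.0305, which is < 0.05, so reject H₀.
There is evidence that the true slope on daily light exposure exceeds 0.002 cm per unit, holding the other predictors fixed.

t = 2.0258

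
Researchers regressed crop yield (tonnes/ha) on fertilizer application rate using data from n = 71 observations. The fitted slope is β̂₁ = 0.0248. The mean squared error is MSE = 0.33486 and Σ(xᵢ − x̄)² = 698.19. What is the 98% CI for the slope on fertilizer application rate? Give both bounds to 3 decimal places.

(-0.027, 0.077)

SE(β̂₁) = √(MSE/Sₓₓ) = √(0.33486/698.19) = 0.0219.
df = n − 2 = 69.
t* = t_{0.01, 69} = 2.381615.
Margin = t* × SE = 2.381615 × 0.0219 = 0.05216.
CI: 0.0248 ± 0.05216 → (-0.027, 0.077).
With 98% confidence, each one-unit increase in fertilizer application rate is associated with a change of between -0.027 and 0.077 tonnes/ha in crop yield.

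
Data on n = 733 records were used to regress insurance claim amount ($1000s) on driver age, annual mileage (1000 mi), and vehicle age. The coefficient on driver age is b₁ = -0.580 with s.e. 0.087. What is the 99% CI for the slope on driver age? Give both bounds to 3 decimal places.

(-0.805, -0.355)

df = n − k − 1 = 733 − 3 − 1 = 729.
t* = t_{0.005, 729} = 2.58259.
Margin = t* × SE = 2.58259 × 0.087 = 0.22469.
CI: -0.580 ± 0.22469 → (-0.805, -0.355).
With 99% confidence, each one-unit increase in driver age is associated with a change of between -0.805 and -0.355 $1000s in insurance claim amount, holding the other predictors fixed.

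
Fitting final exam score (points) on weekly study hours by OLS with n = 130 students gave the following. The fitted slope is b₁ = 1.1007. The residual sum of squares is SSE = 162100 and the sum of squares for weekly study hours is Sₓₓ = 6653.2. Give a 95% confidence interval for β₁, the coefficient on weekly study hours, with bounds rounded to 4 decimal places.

MSE = SSE/(n − 2) = 162100/128 = 1266.41.
SE(b₁) = √(MSE/Sₓₓ) = √(1266.41/6653.2) = 0.436286.
df = n − 2 = 128.
t* = t_{0.025, 128} = 1.978671.
Margin = t* × SE = 1.978671 × 0.436286 = 0.863266.
CI: 1.1007 ± 0.863266 → (0.2374, 1.9640).
With 95% confidence, each one-unit increase in weekly study hours is associated with a change of between 0.2374 and 1.9640 points in final exam score.

(0.2374, 1.9640)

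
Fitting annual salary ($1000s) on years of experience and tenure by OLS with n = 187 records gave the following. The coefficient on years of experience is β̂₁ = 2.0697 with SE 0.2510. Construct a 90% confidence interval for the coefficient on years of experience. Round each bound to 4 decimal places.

(1.6548, 2.4846)

df = n − k − 1 = 187 − 2 − 1 = 184.
t* = t_{0.05, 184} = 1.653177.
Margin = t* × SE = 1.653177 × 0.2510 = 0.414947.
CI: 2.0697 ± 0.414947 → (1.6548, 2.4846).
With 90% confidence, each one-unit increase in years of experience is associated with a change of between 1.6548 and 2.4846 $1000s in annual salary, holding the other predictors fixed.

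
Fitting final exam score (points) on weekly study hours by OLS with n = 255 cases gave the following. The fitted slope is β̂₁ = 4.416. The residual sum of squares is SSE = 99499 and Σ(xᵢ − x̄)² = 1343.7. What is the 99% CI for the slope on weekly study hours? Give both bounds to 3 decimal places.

(3.012, 5.820)

MSE = SSE/(n − 2) = 99499/253 = 393.277.
SE(β̂₁) = √(MSE/Sₓₓ) = √(393.277/1343.7) = 0.541001.
df = n − 2 = 253.
t* = t_{0.005, 253} = 2.595401.
Margin = t* × SE = 2.595401 × 0.541001 = 1.40411.
CI: 4.416 ± 1.40411 → (3.012, 5.820).
With 99% confidence, each one-unit increase in weekly study hours is associated with a change of between 3.012 and 5.820 points in final exam score.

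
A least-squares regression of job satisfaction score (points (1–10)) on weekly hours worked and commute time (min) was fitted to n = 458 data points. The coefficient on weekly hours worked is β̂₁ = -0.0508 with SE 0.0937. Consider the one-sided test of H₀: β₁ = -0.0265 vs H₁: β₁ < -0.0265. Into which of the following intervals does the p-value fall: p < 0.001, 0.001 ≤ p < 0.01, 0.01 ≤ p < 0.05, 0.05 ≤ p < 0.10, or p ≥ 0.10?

p ≥ 0.10

t = (-0.0508 − (-0.0265)) / 0.0937 = -0.259.
df = n − k − 1 = 458 − 2 − 1 = 455.
One-sided p = P(T_{455} < t) ≈ 0.3977.
So p ≥ 0.10.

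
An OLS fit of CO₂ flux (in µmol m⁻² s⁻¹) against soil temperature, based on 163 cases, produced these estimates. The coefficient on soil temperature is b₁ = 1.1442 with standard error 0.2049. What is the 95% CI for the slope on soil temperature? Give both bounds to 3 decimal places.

df = n − 2 = 163 − 2 = 161.
t* = t_{0.025, 161} = 1.974808.
Margin = t* × SE = 1.974808 × 0.2049 = 0.40464.
CI: 1.1442 ± 0.40464 → (0.740, 1.549).
With 95% confidence, each one-unit increase in soil temperature is associated with a change of between 0.740 and 1.549 µmol m⁻² s⁻¹ in CO₂ flux.

(0.740, 1.549)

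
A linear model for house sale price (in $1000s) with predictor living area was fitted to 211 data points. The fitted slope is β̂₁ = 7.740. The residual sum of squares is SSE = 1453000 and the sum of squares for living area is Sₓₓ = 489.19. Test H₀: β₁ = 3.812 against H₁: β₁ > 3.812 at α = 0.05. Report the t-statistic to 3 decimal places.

MSE = SSE/(n − 2) = 1453000/209 = 6952.15.
SE(β̂₁) = √(MSE/Sₓₓ) = √(6952.15/489.19) = 3.76982.
t = (7.740 − 3.812) / 3.76982 = 1.042.
df = n − 2 = 209.
One-sided p ≈ 0.1493, which is ≥ 0.05, so fail to reject H₀.
The data do not give significant evidence that the true slope on living area exceeds 3.812 $1000s per unit.

t = 1.042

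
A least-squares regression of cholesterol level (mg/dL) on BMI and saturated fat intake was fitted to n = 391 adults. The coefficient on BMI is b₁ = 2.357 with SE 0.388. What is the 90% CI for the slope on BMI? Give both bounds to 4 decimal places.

(1.7173, 2.9967)

df = n − k − 1 = 391 − 2 − 1 = 388.
t* = t_{0.05, 388} = 1.64879.
Margin = t* × SE = 1.64879 × 0.388 = 0.639731.
CI: 2.357 ± 0.639731 → (1.7173, 2.9967).
With 90% confidence, each one-unit increase in BMI is associated with a change of between 1.7173 and 2.9967 mg/dL in cholesterol level, holding the other predictors fixed.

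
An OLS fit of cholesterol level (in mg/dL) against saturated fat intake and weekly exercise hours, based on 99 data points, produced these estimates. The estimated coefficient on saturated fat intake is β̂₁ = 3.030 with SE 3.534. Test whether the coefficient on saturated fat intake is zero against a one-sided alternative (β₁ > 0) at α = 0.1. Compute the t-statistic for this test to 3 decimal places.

H₀: β₁ = 0 vs H₁: β₁ > 0.
t = (β̂₁ − β₁⁰)/SE = 3.030 / 3.534 = 0.857.
df = n − k − 1 = 99 − 2 − 1 = 96.
One-sided p ≈ 0.1967, which is ≥ 0.1, so fail to reject H₀.
The data do not give significant evidence that the true slope on saturated fat intake is positive, holding the other predictors fixed.

t = 0.857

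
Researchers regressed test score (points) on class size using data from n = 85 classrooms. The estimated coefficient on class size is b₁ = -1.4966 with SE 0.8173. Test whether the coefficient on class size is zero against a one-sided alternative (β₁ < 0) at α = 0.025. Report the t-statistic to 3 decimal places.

H₀: β₁ = 0 vs H₁: β₁ < 0.
t = (b₁ − β₁⁰)/SE = -1.4966 / 0.8173 = -1.831.
df = n − 2 = 85 − 2 = 83.
One-sided p ≈ 0.0353, which is ≥ 0.025, so fail to reject H₀.
The data do not give significant evidence that the true slope on class size is negative.

t = -1.831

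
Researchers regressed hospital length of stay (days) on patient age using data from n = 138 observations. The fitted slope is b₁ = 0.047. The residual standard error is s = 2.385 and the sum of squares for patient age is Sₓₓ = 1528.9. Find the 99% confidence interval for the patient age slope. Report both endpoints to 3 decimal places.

(-0.112, 0.206)

SE(b₁) = s/√Sₓₓ = 2.385/√1528.9 = 0.0609956.
df = n − 2 = 136.
t* = t_{0.005, 136} = 2.612463.
Margin = t* × SE = 2.612463 × 0.0609956 = 0.15935.
CI: 0.047 ± 0.15935 → (-0.112, 0.206).
With 99% confidence, each one-unit increase in patient age is associated with a change of between -0.112 and 0.206 days in hospital length of stay.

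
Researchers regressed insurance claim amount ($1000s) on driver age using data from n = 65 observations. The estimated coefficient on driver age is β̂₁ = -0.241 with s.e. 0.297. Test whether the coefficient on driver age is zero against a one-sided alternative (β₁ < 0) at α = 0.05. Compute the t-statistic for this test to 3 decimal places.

H₀: β₁ = 0 vs H₁: β₁ < 0.
t = (β̂₁ − β₁⁰)/SE = -0.241 / 0.297 = -0.811.
df = n − 2 = 65 − 2 = 63.
One-sided p ≈ 0.2101, which is ≥ 0.05, so fail to reject H₀.
The data do not give significant evidence that the true slope on driver age is negative.

t = -0.811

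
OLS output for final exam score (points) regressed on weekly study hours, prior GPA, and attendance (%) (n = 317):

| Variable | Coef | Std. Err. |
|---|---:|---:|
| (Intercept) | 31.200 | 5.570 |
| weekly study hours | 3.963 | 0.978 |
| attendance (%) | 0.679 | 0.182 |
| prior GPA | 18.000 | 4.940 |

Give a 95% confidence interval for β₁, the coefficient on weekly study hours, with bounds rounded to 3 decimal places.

Read off: b = 3.963, SE = 0.978 for weekly study hours.
df = n − k − 1 = 317 − 3 − 1 = 313.
t* = t_{0.025, 313} = 1.967572.
Margin = t* × SE = 1.967572 × 0.978 = 1.92429.
CI: 3.963 ± 1.92429 → (2.039, 5.887).

(2.039, 5.887)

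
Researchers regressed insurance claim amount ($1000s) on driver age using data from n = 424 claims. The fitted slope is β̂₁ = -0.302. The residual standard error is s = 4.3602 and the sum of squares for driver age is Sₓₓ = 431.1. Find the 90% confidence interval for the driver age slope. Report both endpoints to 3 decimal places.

(-0.648, 0.044)

SE(β̂₁) = s/√Sₓₓ = 4.3602/√431.1 = 0.209999.
df = n − 2 = 422.
t* = t_{0.05, 422} = 1.648472.
Margin = t* × SE = 1.648472 × 0.209999 = 0.34618.
CI: -0.302 ± 0.34618 → (-0.648, 0.044).
With 90% confidence, each one-unit increase in driver age is associated with a change of between -0.648 and 0.044 $1000s in insurance claim amount.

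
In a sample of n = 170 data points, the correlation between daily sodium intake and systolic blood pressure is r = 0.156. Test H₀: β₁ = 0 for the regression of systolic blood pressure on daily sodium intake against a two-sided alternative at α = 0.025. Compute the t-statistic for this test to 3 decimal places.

t = r·√(n − 2)/√(1 − r²) = 0.156·√168/√0.975664 = 2.047.
df = n − 2 = 168.
Two-sided p ≈ 0.0422, which is ≥ 0.025, so fail to reject H₀.
The data do not give significant evidence of a linear association between daily sodium intake and systolic blood pressure.

t = 2.047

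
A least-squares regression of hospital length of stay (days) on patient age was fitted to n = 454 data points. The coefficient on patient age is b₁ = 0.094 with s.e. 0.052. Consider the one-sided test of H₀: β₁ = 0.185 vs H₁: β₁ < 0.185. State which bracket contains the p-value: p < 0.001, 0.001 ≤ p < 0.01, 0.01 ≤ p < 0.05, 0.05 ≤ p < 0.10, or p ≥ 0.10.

t = (0.094 − 0.185) / 0.052 = -1.750.
df = n − 2 = 454 − 2 = 452.
One-sided p = P(T_{452} < t) ≈ 0.0404.
So 0.01 ≤ p < 0.05.

0.01 ≤ p < 0.05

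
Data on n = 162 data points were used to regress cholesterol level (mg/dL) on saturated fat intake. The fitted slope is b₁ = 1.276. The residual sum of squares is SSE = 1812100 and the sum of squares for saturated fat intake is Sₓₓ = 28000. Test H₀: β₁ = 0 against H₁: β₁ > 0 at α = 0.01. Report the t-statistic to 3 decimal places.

MSE = SSE/(n − 2) = 1812100/160 = 11325.6.
SE(b₁) = √(MSE/Sₓₓ) = √(11325.6/28000) = 0.635993.
t = 1.276 / 0.635993 = 2.006.
df = n − 2 = 160.
One-sided p ≈ 0.0233, which is ≥ 0.01, so fail to reject H₀.
The data do not give significant evidence that the true slope on saturated fat intake is positive.

t = 2.006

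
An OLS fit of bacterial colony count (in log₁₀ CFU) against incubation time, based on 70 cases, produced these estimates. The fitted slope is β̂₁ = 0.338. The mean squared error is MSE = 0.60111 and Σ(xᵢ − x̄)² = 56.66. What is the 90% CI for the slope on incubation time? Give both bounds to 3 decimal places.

SE(β̂₁) = √(MSE/Sₓₓ) = √(0.60111/56.66) = 0.103.
df = n − 2 = 68.
t* = t_{0.05, 68} = 1.667572.
Margin = t* × SE = 1.667572 × 0.103 = 0.17176.
CI: 0.338 ± 0.17176 → (0.166, 0.510).
With 90% confidence, each one-unit increase in incubation time is associated with a change of between 0.166 and 0.510 log₁₀ CFU in bacterial colony count.

(0.166, 0.510)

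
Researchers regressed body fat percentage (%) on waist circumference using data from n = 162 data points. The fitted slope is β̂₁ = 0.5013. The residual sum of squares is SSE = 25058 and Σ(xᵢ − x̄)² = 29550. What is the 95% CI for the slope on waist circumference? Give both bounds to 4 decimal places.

MSE = SSE/(n − 2) = 25058/160 = 156.613.
SE(β̂₁) = √(MSE/Sₓₓ) = √(156.613/29550) = 0.0728005.
df = n − 2 = 160.
t* = t_{0.025, 160} = 1.974902.
Margin = t* × SE = 1.974902 × 0.0728005 = 0.143774.
CI: 0.5013 ± 0.143774 → (0.3575, 0.6451).
With 95% confidence, each one-unit increase in waist circumference is associated with a change of between 0.3575 and 0.6451 % in body fat percentage.

(0.3575, 0.6451)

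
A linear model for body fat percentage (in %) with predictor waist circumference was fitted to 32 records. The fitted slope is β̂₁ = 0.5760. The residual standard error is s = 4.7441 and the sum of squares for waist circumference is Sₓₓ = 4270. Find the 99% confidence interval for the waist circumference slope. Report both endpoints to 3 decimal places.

SE(β̂₁) = s/√Sₓₓ = 4.7441/√4270 = 0.0726005.
df = n − 2 = 30.
t* = t_{0.005, 30} = 2.749996.
Margin = t* × SE = 2.749996 × 0.0726005 = 0.19965.
CI: 0.5760 ± 0.19965 → (0.376, 0.776).
With 99% confidence, each one-unit increase in waist circumference is associated with a change of between 0.376 and 0.776 % in body fat percentage.

(0.376, 0.776)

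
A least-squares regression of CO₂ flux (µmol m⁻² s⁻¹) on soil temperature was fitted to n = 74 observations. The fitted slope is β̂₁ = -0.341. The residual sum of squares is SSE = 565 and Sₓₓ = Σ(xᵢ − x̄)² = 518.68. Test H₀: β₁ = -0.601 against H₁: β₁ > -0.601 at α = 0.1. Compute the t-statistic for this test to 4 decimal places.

t = 2.1138

MSE = SSE/(n − 2) = 565/72 = 7.84722.
SE(β̂₁) = √(MSE/Sₓₓ) = √(7.84722/518.68) = 0.123001.
t = (-0.341 − (-0.601)) / 0.123001 = 2.1138.
df = n − 2 = 72.
One-sided p ≈ 0.0190, which is < 0.1, so reject H₀.
There is evidence that the true slope on soil temperature exceeds -0.601 µmol m⁻² s⁻¹ per unit.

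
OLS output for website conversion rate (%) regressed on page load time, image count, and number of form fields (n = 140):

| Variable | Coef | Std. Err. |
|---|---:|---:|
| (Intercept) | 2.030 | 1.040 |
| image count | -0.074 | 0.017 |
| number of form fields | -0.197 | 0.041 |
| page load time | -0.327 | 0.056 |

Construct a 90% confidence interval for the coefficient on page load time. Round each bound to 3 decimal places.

Read off: b = -0.327, SE = 0.056 for page load time.
df = n − k − 1 = 140 − 3 − 1 = 136.
t* = t_{0.05, 136} = 1.656135.
Margin = t* × SE = 1.656135 × 0.056 = 0.09274.
CI: -0.327 ± 0.09274 → (-0.420, -0.234).

(-0.420, -0.234)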